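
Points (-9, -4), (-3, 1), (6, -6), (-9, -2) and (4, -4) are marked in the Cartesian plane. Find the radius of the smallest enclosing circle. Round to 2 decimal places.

7.76

The farthest pair is (6, -6)–(-9, -2) with squared distance 241. The circle on this segment as diameter has centre (-1.5, -4) and r² = 241/4 = 60.25.
Check (-9, -4): distance² to centre = 56.25 ≤ 60.25, so it lies inside.
All remaining points lie in this disk, and no smaller disk contains both endpoints, so this is the minimum enclosing circle.
r = √(60.25) ≈ 7.76.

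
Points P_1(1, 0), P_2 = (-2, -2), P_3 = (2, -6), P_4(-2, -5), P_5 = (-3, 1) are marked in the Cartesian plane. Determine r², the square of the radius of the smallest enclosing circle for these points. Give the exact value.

A smallest enclosing disk is always determined by at most three of the input points on its boundary.
The farthest pair is P_3–P_5 with squared distance 74. The circle on this segment as diameter has centre (-0.5, -2.5) and r² = 74/4 = 18.5.
Check P_1: distance² to centre = 8.5 ≤ 18.5, so it lies inside.
All remaining points lie in this disk, and no smaller disk contains both endpoints, so this is the minimum enclosing circle.

18.5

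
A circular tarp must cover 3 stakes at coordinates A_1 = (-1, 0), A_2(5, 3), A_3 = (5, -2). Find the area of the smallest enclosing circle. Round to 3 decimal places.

Side lengths²: A_1A_2² = 45, A_1A_3² = 40, A_2A_3² = 25.
Since A_1A_2² = 45 < 40 + 25 = 65, the triangle is acute, so the smallest enclosing circle is the circumcircle.
Circumcentre = (2.5, 0.5), r² = 12.5.
Area = π·r² = π·12.5 ≈ 39.270.

39.270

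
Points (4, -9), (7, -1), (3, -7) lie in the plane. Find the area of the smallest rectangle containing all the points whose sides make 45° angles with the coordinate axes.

In coordinates u = x + y, v = x − y the rectangle is axis-aligned; the map (x,y)→(u,v) scales areas by 2.
u-values: -5, 6, -4; range = 6 − (-5) = 11.
v-values: 13, 8, 10; range = 13 − 8 = 5.
Area = (11 × 5) / 2 = 27.5.

27.5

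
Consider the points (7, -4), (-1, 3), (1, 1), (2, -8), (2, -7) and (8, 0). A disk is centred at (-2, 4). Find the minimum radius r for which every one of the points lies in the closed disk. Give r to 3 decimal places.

The required radius is the distance from (-2, 4) to the farthest point.
Squared distances: 145, 2, 18, 160, 137, 116.
Maximum is 160, attained at (2, -8).
r = √160 ≈ 12.649.

12.649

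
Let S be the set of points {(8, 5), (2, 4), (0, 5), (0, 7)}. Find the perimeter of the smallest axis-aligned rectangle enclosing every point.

22

Width = max x − min x = 8 − 0 = 8.
Height = max y − min y = 7 − 4 = 3.
Perimeter = 2(8 + 3) = 22.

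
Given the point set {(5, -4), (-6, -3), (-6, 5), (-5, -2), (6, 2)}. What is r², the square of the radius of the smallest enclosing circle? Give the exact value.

50.5

A smallest enclosing disk is always determined by at most three of the input points on its boundary.
The farthest pair is (5, -4)–(-6, 5) with squared distance 202. The circle on this segment as diameter has centre (-0.5, 0.5) and r² = 202/4 = 50.5.
Check (-6, -3): distance² to centre = 42.5 ≤ 50.5, so it lies inside.
All remaining points lie in this disk, and no smaller disk contains both endpoints, so this is the minimum enclosing circle.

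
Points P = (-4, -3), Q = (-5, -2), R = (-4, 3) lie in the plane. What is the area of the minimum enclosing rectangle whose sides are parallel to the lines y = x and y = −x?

18

In coordinates u = x + y, v = x − y the rectangle is axis-aligned; the map (x,y)→(u,v) scales areas by 2.
u-values: -7, -7, -1; range = -1 − (-7) = 6.
v-values: -1, -3, -7; range = -1 − (-7) = 6.
Area = (6 × 6) / 2 = 18.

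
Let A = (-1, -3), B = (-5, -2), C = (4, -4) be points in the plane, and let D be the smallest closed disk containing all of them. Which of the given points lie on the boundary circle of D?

Side lengths²: AB² = 17, AC² = 26, BC² = 85.
Since BC² = 85 ≥ 26 + 17 = 43, the angle opposite BC is not acute, so the smallest enclosing circle has BC as diameter.
Centre = midpoint of BC = (-0.5, -3), r² = 85/4 = 21.25.
The points at distance exactly r from the centre are B, C — 2 points.

B, C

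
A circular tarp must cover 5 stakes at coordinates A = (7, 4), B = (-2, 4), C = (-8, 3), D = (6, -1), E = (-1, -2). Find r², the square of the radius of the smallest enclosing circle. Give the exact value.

77857/1369

By Welzl's lemma the MEC is supported by two points (diametrically opposite) or three points (on a circumcircle).
The minimum enclosing circle is determined by three boundary points: A, C, D.
Their circumcentre is (-17/37, 107/37) with r² = 77857/1369.
The farthest remaining point E is at distance² 33161/1369 ≤ 77857/1369.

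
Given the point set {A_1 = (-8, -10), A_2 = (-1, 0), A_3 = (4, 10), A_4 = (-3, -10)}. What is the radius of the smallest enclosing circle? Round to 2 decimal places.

11.66

The farthest pair is A_1–A_3 with squared distance 544. The circle on this segment as diameter has centre (-2, 0) and r² = 544/4 = 136.
Check A_2: distance² to centre = 1 ≤ 136, so it lies inside.
All remaining points lie in this disk, and no smaller disk contains both endpoints, so this is the minimum enclosing circle.
r = √136 ≈ 11.66.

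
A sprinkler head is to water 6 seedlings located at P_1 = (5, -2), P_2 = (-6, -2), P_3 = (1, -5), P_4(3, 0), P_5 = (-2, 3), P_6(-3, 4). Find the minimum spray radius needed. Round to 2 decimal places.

5.59

The minimum enclosing circle of a finite set is fixed by two of the points (as a diameter) or three (as a circumcircle).
The minimum enclosing circle is determined by three boundary points: P_1, P_2, P_6.
Their circumcentre is (-0.5, -1) with r² = 31.25.
The farthest remaining point P_3 is at distance² 18.25 ≤ 31.25.
r = √(31.25) ≈ 5.59.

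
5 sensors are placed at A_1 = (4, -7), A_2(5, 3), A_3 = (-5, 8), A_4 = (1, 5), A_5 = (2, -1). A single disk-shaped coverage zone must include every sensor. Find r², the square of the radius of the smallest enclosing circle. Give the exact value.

The minimum enclosing circle of a finite set is fixed by two of the points (as a diameter) or three (as a circumcircle).
The farthest pair is A_1–A_3 with squared distance 306. The circle on this segment as diameter has centre (-0.5, 0.5) and r² = 306/4 = 76.5.
Check A_2: distance² to centre = 36.5 ≤ 76.5, so it lies inside.
All remaining points lie in this disk, and no smaller disk contains both endpoints, so this is the minimum enclosing circle.

76.5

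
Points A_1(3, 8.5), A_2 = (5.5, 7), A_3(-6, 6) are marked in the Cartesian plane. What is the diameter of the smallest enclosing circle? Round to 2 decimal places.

11.54

Side lengths²: A_1A_2² = 8.5, A_1A_3² = 87.25, A_2A_3² = 133.25.
Since A_2A_3² = 133.25 ≥ 87.25 + 8.5 = 95.75, the angle opposite A_2A_3 is not acute, so the smallest enclosing circle has A_2A_3 as diameter.
Centre = midpoint of A_2A_3 = (-0.25, 6.5), r² = 133.25/4 = 33.3125.
Diameter = 2r = 2√(33.3125) ≈ 11.54.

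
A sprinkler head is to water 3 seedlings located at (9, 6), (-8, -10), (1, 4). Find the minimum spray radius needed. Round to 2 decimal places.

11.67

Call the three points A, B, C in the order given.
Side lengths²: AB² = 545, AC² = 68, BC² = 277.
Since AB² = 545 ≥ 277 + 68 = 345, the angle opposite AB is not acute, so the smallest enclosing circle has AB as diameter.
Centre = midpoint of AB = (0.5, -2), r² = 545/4 = 136.25.
r = √(136.25) ≈ 11.67.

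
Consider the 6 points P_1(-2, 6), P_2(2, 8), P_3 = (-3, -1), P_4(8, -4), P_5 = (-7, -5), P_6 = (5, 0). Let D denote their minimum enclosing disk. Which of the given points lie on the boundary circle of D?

P_2, P_4, P_5

A smallest enclosing disk is always determined by at most three of the input points on its boundary.
The minimum enclosing circle is determined by three boundary points: P_2, P_4, P_5.
Their circumcentre is (7/31, -12/31) with r² = 70625/961.
The farthest remaining point P_1 is at distance² 43965/961 ≤ 70625/961.
The points at distance exactly r from the centre are P_2, P_4, P_5 — 3 points.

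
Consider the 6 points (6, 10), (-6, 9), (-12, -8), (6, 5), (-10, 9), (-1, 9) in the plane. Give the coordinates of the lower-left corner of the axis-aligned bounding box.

x-range [-12, 6], y-range [-8, 10].
The lower-left corner is (-12, -8).

(-12, -8)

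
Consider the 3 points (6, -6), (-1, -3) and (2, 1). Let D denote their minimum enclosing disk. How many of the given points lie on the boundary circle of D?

Call the three points A, B, C in the order given.
Side lengths²: AB² = 58, AC² = 65, BC² = 25.
Since AC² = 65 < 58 + 25 = 83, the triangle is acute, so the smallest enclosing circle is the circumcircle.
Circumcentre = (233/74, -221/74), r² = 47125/2738.
The points at distance exactly r from the centre are (6, -6), (-1, -3), (2, 1) — 3 points.

3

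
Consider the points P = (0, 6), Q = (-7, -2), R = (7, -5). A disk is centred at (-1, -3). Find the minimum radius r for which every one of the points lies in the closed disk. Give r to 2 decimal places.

The required radius is the distance from (-1, -3) to the farthest point.
Squared distances: 82, 37, 68.
Maximum is 82, attained at P.
r = √82 ≈ 9.06.

9.06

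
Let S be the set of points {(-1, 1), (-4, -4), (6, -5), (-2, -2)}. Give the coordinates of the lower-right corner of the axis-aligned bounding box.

x-range [-4, 6], y-range [-5, 1].
The lower-right corner is (6, -5).

(6, -5)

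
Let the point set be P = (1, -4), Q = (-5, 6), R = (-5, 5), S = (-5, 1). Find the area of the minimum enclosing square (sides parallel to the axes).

The bounding box has width 6 and height 10.
An axis-aligned square enclosing the set must have side ≥ max(width, height).
So the minimum side is max(6, 10) = 10.
Area = 10² = 100.

100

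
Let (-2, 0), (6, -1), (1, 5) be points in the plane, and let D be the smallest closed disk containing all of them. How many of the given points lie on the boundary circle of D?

3

Call the three points A, B, C in the order given.
Side lengths²: AB² = 65, AC² = 34, BC² = 61.
Since AB² = 65 < 61 + 34 = 95, the triangle is acute, so the smallest enclosing circle is the circumcircle.
Circumcentre = (187/86, 77/86), r² = 67405/3698.
The points at distance exactly r from the centre are (-2, 0), (6, -1), (1, 5) — 3 points.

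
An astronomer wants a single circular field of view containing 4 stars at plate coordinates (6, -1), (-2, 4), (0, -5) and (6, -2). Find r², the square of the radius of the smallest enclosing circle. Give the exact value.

26.5625

The minimum enclosing circle of a finite set is fixed by two of the points (as a diameter) or three (as a circumcircle).
The minimum enclosing circle is determined by three boundary points: (-2, 4), (0, -5), (6, -2).
Their circumcentre is (1.25, 0) with r² = 26.5625.
The farthest remaining point (6, -1) is at distance² 23.5625 ≤ 26.5625.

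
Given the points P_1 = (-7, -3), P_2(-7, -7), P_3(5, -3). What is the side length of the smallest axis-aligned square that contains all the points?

The bounding box has width 12 and height 4.
An axis-aligned square enclosing the set must have side ≥ max(width, height).
So the minimum side is max(12, 4) = 12.

12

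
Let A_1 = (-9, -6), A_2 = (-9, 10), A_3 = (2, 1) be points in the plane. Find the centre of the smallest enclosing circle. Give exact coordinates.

(-70/11, 2)

Side lengths²: A_1A_2² = 256, A_1A_3² = 170, A_2A_3² = 202.
Since A_1A_2² = 256 < 202 + 170 = 372, the triangle is acute, so the smallest enclosing circle is the circumcircle.
Circumcentre = (-70/11, 2), r² = 8585/121.
Centre = (-70/11, 2).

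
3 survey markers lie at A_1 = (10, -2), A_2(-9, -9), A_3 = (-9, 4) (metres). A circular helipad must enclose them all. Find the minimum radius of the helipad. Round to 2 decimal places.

10.62

Side lengths²: A_1A_2² = 410, A_1A_3² = 397, A_2A_3² = 169.
Since A_1A_2² = 410 < 397 + 169 = 566, the triangle is acute, so the smallest enclosing circle is the circumcircle.
Circumcentre = (-23/38, -2.5), r² = 81385/722.
r = √(81385/722) ≈ 10.62.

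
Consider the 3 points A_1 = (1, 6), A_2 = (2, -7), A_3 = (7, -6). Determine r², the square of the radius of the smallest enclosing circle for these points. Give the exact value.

5525/121

Side lengths²: A_1A_2² = 170, A_1A_3² = 180, A_2A_3² = 26.
Since A_1A_3² = 180 < 170 + 26 = 196, the triangle is acute, so the smallest enclosing circle is the circumcircle.
Circumcentre = (36/11, -4/11), r² = 5525/121.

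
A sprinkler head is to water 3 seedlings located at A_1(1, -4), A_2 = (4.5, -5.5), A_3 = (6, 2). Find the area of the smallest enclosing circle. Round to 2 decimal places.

50.03

Side lengths²: A_1A_2² = 14.5, A_1A_3² = 61, A_2A_3² = 58.5.
Since A_1A_3² = 61 < 58.5 + 14.5 = 73, the triangle is acute, so the smallest enclosing circle is the circumcircle.
Circumcentre = (157/38, -29/19), r² = 22997/1444.
Area = π·r² = π·22997/1444 ≈ 50.03.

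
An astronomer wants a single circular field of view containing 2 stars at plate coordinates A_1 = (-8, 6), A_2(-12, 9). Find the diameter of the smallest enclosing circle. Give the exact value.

The smallest circle enclosing two points has them as diameter endpoints.
Centre = midpoint = (-10, 7.5); r² = |A_1A_2|²/4 = 25/4 = 6.25.
Diameter = 2r = 2√(6.25) = 5.

5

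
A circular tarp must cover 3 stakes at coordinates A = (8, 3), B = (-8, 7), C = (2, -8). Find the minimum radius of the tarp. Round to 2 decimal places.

9.31

Side lengths²: AB² = 272, AC² = 157, BC² = 325.
Since BC² = 325 < 272 + 157 = 429, the triangle is acute, so the smallest enclosing circle is the circumcircle.
Circumcentre = (-1.05, 0.8), r² = 86.7425.
r = √(86.7425) ≈ 9.31.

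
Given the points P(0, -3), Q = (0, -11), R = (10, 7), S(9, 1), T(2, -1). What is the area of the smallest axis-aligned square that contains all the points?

324

The bounding box has width 10 and height 18.
An axis-aligned square enclosing the set must have side ≥ max(width, height).
So the minimum side is max(10, 18) = 18.
Area = 18² = 324.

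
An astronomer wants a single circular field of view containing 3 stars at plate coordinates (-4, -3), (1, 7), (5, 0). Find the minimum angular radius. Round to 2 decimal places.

5.70

Call the three points A, B, C in the order given.
Side lengths²: AB² = 125, AC² = 90, BC² = 65.
Since AB² = 125 < 90 + 65 = 155, the triangle is acute, so the smallest enclosing circle is the circumcircle.
Circumcentre = (-0.5, 1.5), r² = 32.5.
r = √(32.5) ≈ 5.70.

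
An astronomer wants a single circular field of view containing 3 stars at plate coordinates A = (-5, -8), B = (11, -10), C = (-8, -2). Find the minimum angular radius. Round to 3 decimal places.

Side lengths²: AB² = 260, AC² = 45, BC² = 425.
Since BC² = 425 ≥ 260 + 45 = 305, the angle opposite BC is not acute, so the smallest enclosing circle has BC as diameter.
Centre = midpoint of BC = (1.5, -6), r² = 425/4 = 106.25.
r = √(106.25) ≈ 10.308.

10.308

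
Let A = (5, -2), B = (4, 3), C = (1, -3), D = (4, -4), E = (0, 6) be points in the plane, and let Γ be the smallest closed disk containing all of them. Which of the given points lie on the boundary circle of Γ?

A smallest enclosing disk is always determined by at most three of the input points on its boundary.
The farthest pair is D–E with squared distance 116. The circle on this segment as diameter has centre (2, 1) and r² = 116/4 = 29.
Check A: distance² to centre = 18 ≤ 29, so it lies inside.
All remaining points lie in this disk, and no smaller disk contains both endpoints, so this is the minimum enclosing circle.
The points at distance exactly r from the centre are D, E — 2 points.

D, E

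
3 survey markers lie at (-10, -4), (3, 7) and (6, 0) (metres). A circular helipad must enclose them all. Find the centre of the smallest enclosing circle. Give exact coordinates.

Call the three points A, B, C in the order given.
Side lengths²: AB² = 290, AC² = 272, BC² = 58.
Since AB² = 290 < 272 + 58 = 330, the triangle is acute, so the smallest enclosing circle is the circumcircle.
Circumcentre = (-81/31, 14/31), r² = 71485/961.
Centre = (-81/31, 14/31).

(-81/31, 14/31)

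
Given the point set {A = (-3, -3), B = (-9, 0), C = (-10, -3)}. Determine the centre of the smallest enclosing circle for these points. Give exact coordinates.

Side lengths²: AB² = 45, AC² = 49, BC² = 10.
Since AC² = 49 < 45 + 10 = 55, the triangle is acute, so the smallest enclosing circle is the circumcircle.
Circumcentre = (-6.5, -2.5), r² = 12.5.
Centre = (-6.5, -2.5).

(-6.5, -2.5)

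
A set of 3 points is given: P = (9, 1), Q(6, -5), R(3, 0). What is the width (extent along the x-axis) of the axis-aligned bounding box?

max x = 9, min x = 3, so width = 6.

6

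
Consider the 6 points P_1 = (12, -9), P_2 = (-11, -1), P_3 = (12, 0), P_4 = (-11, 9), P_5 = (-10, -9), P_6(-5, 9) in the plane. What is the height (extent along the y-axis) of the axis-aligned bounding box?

18

max y = 9, min y = -9, so height = 18.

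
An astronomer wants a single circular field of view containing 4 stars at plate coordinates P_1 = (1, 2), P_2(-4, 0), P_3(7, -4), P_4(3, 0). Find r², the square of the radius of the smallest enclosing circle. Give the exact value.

A smallest enclosing disk is always determined by at most three of the input points on its boundary.
The farthest pair is P_2–P_3 with squared distance 137. The circle on this segment as diameter has centre (1.5, -2) and r² = 137/4 = 34.25.
Check P_1: distance² to centre = 16.25 ≤ 34.25, so it lies inside.
All remaining points lie in this disk, and no smaller disk contains both endpoints, so this is the minimum enclosing circle.

34.25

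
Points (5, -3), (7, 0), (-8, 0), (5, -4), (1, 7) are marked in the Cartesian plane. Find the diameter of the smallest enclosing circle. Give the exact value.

The farthest pair is (7, 0)–(-8, 0) with squared distance 225. The circle on this segment as diameter has centre (-0.5, 0) and r² = 225/4 = 56.25.
Check (5, -3): distance² to centre = 39.25 ≤ 56.25, so it lies inside.
All remaining points lie in this disk, and no smaller disk contains both endpoints, so this is the minimum enclosing circle.
Diameter = 2r = 2√(56.25) = 15.

15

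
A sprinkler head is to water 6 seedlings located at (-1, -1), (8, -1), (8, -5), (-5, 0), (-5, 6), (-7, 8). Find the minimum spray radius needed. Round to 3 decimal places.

The farthest pair is (8, -5)–(-7, 8) with squared distance 394. The circle on this segment as diameter has centre (0.5, 1.5) and r² = 394/4 = 98.5.
Check (-1, -1): distance² to centre = 8.5 ≤ 98.5, so it lies inside.
All remaining points lie in this disk, and no smaller disk contains both endpoints, so this is the minimum enclosing circle.
r = √(98.5) ≈ 9.925.

9.925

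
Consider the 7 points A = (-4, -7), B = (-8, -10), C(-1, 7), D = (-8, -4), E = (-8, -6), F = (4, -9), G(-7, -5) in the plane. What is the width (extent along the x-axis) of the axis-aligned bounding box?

max x = 4, min x = -8, so width = 12.

12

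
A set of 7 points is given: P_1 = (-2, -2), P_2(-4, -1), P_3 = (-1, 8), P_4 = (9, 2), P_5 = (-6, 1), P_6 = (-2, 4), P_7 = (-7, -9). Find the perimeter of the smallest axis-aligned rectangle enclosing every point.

66

Width = max x − min x = 9 − (-7) = 16.
Height = max y − min y = 8 − (-9) = 17.
Perimeter = 2(16 + 17) = 66.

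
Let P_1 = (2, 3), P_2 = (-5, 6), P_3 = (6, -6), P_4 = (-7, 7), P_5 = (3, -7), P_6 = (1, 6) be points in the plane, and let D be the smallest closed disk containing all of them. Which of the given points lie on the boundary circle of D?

A smallest enclosing disk is always determined by at most three of the input points on its boundary.
The farthest pair is P_3–P_4 with squared distance 338. The circle on this segment as diameter has centre (-0.5, 0.5) and r² = 338/4 = 84.5.
Check P_1: distance² to centre = 12.5 ≤ 84.5, so it lies inside.
All remaining points lie in this disk, and no smaller disk contains both endpoints, so this is the minimum enclosing circle.
The points at distance exactly r from the centre are P_3, P_4 — 2 points.

P_3, P_4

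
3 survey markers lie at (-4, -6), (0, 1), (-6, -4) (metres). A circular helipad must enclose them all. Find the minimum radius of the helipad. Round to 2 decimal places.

4.05

Call the three points A, B, C in the order given.
Side lengths²: AB² = 65, AC² = 8, BC² = 61.
Since AB² = 65 < 61 + 8 = 69, the triangle is acute, so the smallest enclosing circle is the circumcircle.
Circumcentre = (-51/22, -51/22), r² = 3965/242.
r = √(3965/242) ≈ 4.05.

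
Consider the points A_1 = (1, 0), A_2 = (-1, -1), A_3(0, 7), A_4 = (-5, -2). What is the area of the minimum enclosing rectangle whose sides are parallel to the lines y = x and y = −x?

56

In coordinates u = x + y, v = x − y the rectangle is axis-aligned; the map (x,y)→(u,v) scales areas by 2.
u-values: 1, -2, 7, -7; range = 7 − (-7) = 14.
v-values: 1, 0, -7, -3; range = 1 − (-7) = 8.
Area = (14 × 8) / 2 = 56.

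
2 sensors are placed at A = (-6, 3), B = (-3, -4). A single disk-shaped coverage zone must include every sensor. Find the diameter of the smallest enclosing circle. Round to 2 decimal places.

The smallest circle enclosing two points has them as diameter endpoints.
Centre = midpoint = (-4.5, -0.5); r² = |AB|²/4 = 58/4 = 14.5.
Diameter = 2r = 2√(14.5) ≈ 7.62.

7.62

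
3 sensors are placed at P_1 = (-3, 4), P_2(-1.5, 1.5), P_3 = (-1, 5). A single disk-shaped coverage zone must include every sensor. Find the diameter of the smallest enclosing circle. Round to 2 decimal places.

3.55

Side lengths²: P_1P_2² = 8.5, P_1P_3² = 5, P_2P_3² = 12.5.
Since P_2P_3² = 12.5 < 8.5 + 5 = 13.5, the triangle is acute, so the smallest enclosing circle is the circumcircle.
Circumcentre = (-18/13, 85/26), r² = 2125/676.
Diameter = 2r = 2√(2125/676) ≈ 3.55.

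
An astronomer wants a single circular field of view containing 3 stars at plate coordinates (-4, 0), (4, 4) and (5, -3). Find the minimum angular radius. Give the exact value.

5

Call the three points A, B, C in the order given.
Side lengths²: AB² = 80, AC² = 90, BC² = 50.
Since AC² = 90 < 80 + 50 = 130, the triangle is acute, so the smallest enclosing circle is the circumcircle.
Circumcentre = (1, 0), r² = 25.
r = √25 = 5.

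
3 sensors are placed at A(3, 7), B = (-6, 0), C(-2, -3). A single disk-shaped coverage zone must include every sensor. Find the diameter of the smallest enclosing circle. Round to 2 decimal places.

11.59

Side lengths²: AB² = 130, AC² = 125, BC² = 25.
Since AB² = 130 < 125 + 25 = 150, the triangle is acute, so the smallest enclosing circle is the circumcircle.
Circumcentre = (-19/22, 59/22), r² = 8125/242.
Diameter = 2r = 2√(8125/242) ≈ 11.59.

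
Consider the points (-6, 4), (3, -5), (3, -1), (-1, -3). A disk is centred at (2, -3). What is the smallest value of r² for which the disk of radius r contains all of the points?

113

The required radius is the distance from (2, -3) to the farthest point.
Squared distances: 113, 5, 5, 9.
Maximum is 113, attained at (-6, 4).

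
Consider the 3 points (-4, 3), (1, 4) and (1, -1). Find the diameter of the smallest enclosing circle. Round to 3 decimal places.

6.530

Call the three points A, B, C in the order given.
Side lengths²: AB² = 26, AC² = 41, BC² = 25.
Since AC² = 41 < 26 + 25 = 51, the triangle is acute, so the smallest enclosing circle is the circumcircle.
Circumcentre = (-1.1, 1.5), r² = 10.66.
Diameter = 2r = 2√(10.66) ≈ 6.530.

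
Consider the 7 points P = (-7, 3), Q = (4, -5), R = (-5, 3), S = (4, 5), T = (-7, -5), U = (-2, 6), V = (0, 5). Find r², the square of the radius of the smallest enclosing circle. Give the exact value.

55.25

By Welzl's lemma the MEC is supported by two points (diametrically opposite) or three points (on a circumcircle).
The farthest pair is S–T with squared distance 221. The circle on this segment as diameter has centre (-1.5, 0) and r² = 221/4 = 55.25.
Check P: distance² to centre = 39.25 ≤ 55.25, so it lies inside.
All remaining points lie in this disk, and no smaller disk contains both endpoints, so this is the minimum enclosing circle.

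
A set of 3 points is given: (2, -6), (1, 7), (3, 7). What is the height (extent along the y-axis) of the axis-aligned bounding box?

13

max y = 7, min y = -6, so height = 13.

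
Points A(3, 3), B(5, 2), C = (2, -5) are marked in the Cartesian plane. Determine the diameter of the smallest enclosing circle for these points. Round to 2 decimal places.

Side lengths²: AB² = 5, AC² = 65, BC² = 58.
Since AC² = 65 ≥ 58 + 5 = 63, the angle opposite AC is not acute, so the smallest enclosing circle has AC as diameter.
Centre = midpoint of AC = (2.5, -1), r² = 65/4 = 16.25.
Diameter = 2r = 2√(16.25) ≈ 8.06.

8.06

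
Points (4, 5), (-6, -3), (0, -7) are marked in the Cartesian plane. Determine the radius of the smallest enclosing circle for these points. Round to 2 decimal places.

6.64

Call the three points A, B, C in the order given.
Side lengths²: AB² = 164, AC² = 160, BC² = 52.
Since AB² = 164 < 160 + 52 = 212, the triangle is acute, so the smallest enclosing circle is the circumcircle.
Circumcentre = (1/11, -4/11), r² = 5330/121.
r = √(5330/121) ≈ 6.64.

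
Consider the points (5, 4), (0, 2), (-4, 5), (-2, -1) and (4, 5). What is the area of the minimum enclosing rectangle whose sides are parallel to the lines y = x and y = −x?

60

In coordinates u = x + y, v = x − y the rectangle is axis-aligned; the map (x,y)→(u,v) scales areas by 2.
u-values: 9, 2, 1, -3, 9; range = 9 − (-3) = 12.
v-values: 1, -2, -9, -1, -1; range = 1 − (-9) = 10.
Area = (12 × 10) / 2 = 60.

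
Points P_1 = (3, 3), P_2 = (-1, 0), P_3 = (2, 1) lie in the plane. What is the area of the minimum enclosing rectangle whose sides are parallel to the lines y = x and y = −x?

7

In coordinates u = x + y, v = x − y the rectangle is axis-aligned; the map (x,y)→(u,v) scales areas by 2.
u-values: 6, -1, 3; range = 6 − (-1) = 7.
v-values: 0, -1, 1; range = 1 − (-1) = 2.
Area = (7 × 2) / 2 = 7.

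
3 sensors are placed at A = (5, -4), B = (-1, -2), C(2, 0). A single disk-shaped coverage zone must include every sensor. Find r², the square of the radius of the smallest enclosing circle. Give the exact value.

Side lengths²: AB² = 40, AC² = 25, BC² = 13.
Since AB² = 40 ≥ 25 + 13 = 38, the angle opposite AB is not acute, so the smallest enclosing circle has AB as diameter.
Centre = midpoint of AB = (2, -3), r² = 40/4 = 10.

10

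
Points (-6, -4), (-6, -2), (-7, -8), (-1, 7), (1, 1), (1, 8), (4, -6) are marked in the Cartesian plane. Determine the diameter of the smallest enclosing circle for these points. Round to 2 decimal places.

17.90

By Welzl's lemma the MEC is supported by two points (diametrically opposite) or three points (on a circumcircle).
The minimum enclosing circle is determined by three boundary points: (-7, -8), (1, 8), (4, -6).
Their circumcentre is (-2.75, -0.125) with r² = 80.078125.
The farthest remaining point (-1, 7) is at distance² 53.828125 ≤ 80.078125.
Diameter = 2r = 2√(80.078125) ≈ 17.90.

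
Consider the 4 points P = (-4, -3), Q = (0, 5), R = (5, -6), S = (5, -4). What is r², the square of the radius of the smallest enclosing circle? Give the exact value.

1825/49

A smallest enclosing disk is always determined by at most three of the input points on its boundary.
The minimum enclosing circle is determined by three boundary points: P, Q, R.
Their circumcentre is (12/7, -6/7) with r² = 1825/49.
The farthest remaining point S is at distance² 1013/49 ≤ 1825/49.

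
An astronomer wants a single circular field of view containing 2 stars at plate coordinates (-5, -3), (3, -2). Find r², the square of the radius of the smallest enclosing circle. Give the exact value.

16.25

The smallest circle enclosing two points has them as diameter endpoints.
Centre = midpoint = (-1, -2.5); r² = |(-5, -3)−(3, -2)|²/4 = 65/4 = 16.25.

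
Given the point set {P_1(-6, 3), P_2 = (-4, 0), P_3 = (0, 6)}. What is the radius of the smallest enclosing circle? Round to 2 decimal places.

Side lengths²: P_1P_2² = 13, P_1P_3² = 45, P_2P_3² = 52.
Since P_2P_3² = 52 < 45 + 13 = 58, the triangle is acute, so the smallest enclosing circle is the circumcircle.
Circumcentre = (-2.375, 3.25), r² = 13.203125.
r = √(13.203125) ≈ 3.63.

3.63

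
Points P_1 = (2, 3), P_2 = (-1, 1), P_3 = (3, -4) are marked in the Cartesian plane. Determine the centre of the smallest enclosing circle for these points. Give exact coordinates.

(101/46, -25/46)

Side lengths²: P_1P_2² = 13, P_1P_3² = 50, P_2P_3² = 41.
Since P_1P_3² = 50 < 41 + 13 = 54, the triangle is acute, so the smallest enclosing circle is the circumcircle.
Circumcentre = (101/46, -25/46), r² = 13325/1058.
Centre = (101/46, -25/46).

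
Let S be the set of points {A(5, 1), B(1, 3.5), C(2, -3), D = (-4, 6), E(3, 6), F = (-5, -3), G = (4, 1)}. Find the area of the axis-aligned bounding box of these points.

x ranges over [-5, 5], width 10.
y ranges over [-3, 6], height 9.
Area = 10 × 9 = 90.

90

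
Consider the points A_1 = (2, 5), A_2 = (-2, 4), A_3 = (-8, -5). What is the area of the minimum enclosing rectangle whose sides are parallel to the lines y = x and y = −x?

In coordinates u = x + y, v = x − y the rectangle is axis-aligned; the map (x,y)→(u,v) scales areas by 2.
u-values: 7, 2, -13; range = 7 − (-13) = 20.
v-values: -3, -6, -3; range = -3 − (-6) = 3.
Area = (20 × 3) / 2 = 30.

30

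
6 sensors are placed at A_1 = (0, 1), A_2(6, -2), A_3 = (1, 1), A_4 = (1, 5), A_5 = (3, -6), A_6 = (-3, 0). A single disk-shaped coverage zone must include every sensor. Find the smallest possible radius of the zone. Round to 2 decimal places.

A smallest enclosing disk is always determined by at most three of the input points on its boundary.
The farthest pair is A_4–A_5 with squared distance 125. The circle on this segment as diameter has centre (2, -0.5) and r² = 125/4 = 31.25.
Check A_1: distance² to centre = 6.25 ≤ 31.25, so it lies inside.
All remaining points lie in this disk, and no smaller disk contains both endpoints, so this is the minimum enclosing circle.
r = √(31.25) ≈ 5.59.

5.59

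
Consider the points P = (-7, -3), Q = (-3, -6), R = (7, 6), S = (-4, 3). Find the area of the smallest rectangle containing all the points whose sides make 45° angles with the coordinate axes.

115

In coordinates u = x + y, v = x − y the rectangle is axis-aligned; the map (x,y)→(u,v) scales areas by 2.
u-values: -10, -9, 13, -1; range = 13 − (-10) = 23.
v-values: -4, 3, 1, -7; range = 3 − (-7) = 10.
Area = (23 × 10) / 2 = 115.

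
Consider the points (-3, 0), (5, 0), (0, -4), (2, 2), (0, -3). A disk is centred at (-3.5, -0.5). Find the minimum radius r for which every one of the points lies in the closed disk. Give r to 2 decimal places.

The required radius is the distance from (-3.5, -0.5) to the farthest point.
Squared distances: 0.5, 72.5, 24.5, 36.5, 18.5.
Maximum is 72.5, attained at (5, 0).
r = √(72.5) ≈ 8.51.

8.51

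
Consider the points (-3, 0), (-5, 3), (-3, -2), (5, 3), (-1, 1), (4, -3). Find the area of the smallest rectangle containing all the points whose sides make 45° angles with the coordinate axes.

In coordinates u = x + y, v = x − y the rectangle is axis-aligned; the map (x,y)→(u,v) scales areas by 2.
u-values: -3, -2, -5, 8, 0, 1; range = 8 − (-5) = 13.
v-values: -3, -8, -1, 2, -2, 7; range = 7 − (-8) = 15.
Area = (13 × 15) / 2 = 97.5.

97.5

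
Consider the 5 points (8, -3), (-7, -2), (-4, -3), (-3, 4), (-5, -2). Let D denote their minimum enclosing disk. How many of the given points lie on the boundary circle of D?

The minimum enclosing circle of a finite set is fixed by two of the points (as a diameter) or three (as a circumcircle).
The farthest pair is (8, -3)–(-7, -2) with squared distance 226. The circle on this segment as diameter has centre (0.5, -2.5) and r² = 226/4 = 56.5.
Check (-4, -3): distance² to centre = 20.5 ≤ 56.5, so it lies inside.
All remaining points lie in this disk, and no smaller disk contains both endpoints, so this is the minimum enclosing circle.
The points at distance exactly r from the centre are (8, -3), (-7, -2) — 2 points.

2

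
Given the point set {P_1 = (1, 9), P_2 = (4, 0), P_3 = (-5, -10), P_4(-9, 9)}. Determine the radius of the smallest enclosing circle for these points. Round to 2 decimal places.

The minimum enclosing circle of a finite set is fixed by two of the points (as a diameter) or three (as a circumcircle).
The minimum enclosing circle is determined by three boundary points: P_1, P_3, P_4.
Their circumcentre is (-4, 5/38) with r² = 149669/1444.
The farthest remaining point P_2 is at distance² 92441/1444 ≤ 149669/1444.
r = √(149669/1444) ≈ 10.18.

10.18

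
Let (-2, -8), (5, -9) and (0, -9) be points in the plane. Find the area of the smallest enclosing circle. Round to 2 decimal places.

39.27

Call the three points A, B, C in the order given.
Side lengths²: AB² = 50, AC² = 5, BC² = 25.
Since AB² = 50 ≥ 25 + 5 = 30, the angle opposite AB is not acute, so the smallest enclosing circle has AB as diameter.
Centre = midpoint of AB = (1.5, -8.5), r² = 50/4 = 12.5.
Area = π·r² = π·12.5 ≈ 39.27.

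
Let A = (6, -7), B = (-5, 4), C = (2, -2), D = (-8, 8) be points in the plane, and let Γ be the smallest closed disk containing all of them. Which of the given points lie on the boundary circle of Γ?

By Welzl's lemma the MEC is supported by two points (diametrically opposite) or three points (on a circumcircle).
The farthest pair is A–D with squared distance 421. The circle on this segment as diameter has centre (-1, 0.5) and r² = 421/4 = 105.25.
Check B: distance² to centre = 28.25 ≤ 105.25, so it lies inside.
All remaining points lie in this disk, and no smaller disk contains both endpoints, so this is the minimum enclosing circle.
The points at distance exactly r from the centre are A, D — 2 points.

A, D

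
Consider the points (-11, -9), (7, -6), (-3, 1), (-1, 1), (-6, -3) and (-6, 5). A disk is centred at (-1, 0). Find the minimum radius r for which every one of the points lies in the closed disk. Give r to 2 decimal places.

13.45

The required radius is the distance from (-1, 0) to the farthest point.
Squared distances: 181, 100, 5, 1, 34, 50.
Maximum is 181, attained at (-11, -9).
r = √181 ≈ 13.45.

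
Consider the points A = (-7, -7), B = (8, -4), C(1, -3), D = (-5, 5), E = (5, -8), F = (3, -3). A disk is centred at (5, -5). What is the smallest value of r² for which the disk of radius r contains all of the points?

The required radius is the distance from (5, -5) to the farthest point.
Squared distances: 148, 10, 20, 200, 9, 8.
Maximum is 200, attained at D.

200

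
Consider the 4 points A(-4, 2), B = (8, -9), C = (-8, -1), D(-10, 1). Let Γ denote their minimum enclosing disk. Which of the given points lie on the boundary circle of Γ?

A smallest enclosing disk is always determined by at most three of the input points on its boundary.
The farthest pair is B–D with squared distance 424. The circle on this segment as diameter has centre (-1, -4) and r² = 424/4 = 106.
Check A: distance² to centre = 45 ≤ 106, so it lies inside.
All remaining points lie in this disk, and no smaller disk contains both endpoints, so this is the minimum enclosing circle.
The points at distance exactly r from the centre are B, D — 2 points.

B, D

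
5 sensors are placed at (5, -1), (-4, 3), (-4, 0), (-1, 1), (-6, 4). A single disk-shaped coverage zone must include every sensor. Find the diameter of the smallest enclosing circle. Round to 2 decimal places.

By Welzl's lemma the MEC is supported by two points (diametrically opposite) or three points (on a circumcircle).
The farthest pair is (5, -1)–(-6, 4) with squared distance 146. The circle on this segment as diameter has centre (-0.5, 1.5) and r² = 146/4 = 36.5.
Check (-4, 3): distance² to centre = 14.5 ≤ 36.5, so it lies inside.
All remaining points lie in this disk, and no smaller disk contains both endpoints, so this is the minimum enclosing circle.
Diameter = 2r = 2√(36.5) ≈ 12.08.

12.08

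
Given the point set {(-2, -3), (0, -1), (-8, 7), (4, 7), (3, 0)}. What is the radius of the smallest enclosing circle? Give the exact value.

6.8

The minimum enclosing circle of a finite set is fixed by two of the points (as a diameter) or three (as a circumcircle).
The minimum enclosing circle is determined by three boundary points: (-2, -3), (-8, 7), (4, 7).
Their circumcentre is (-2, 3.8) with r² = 46.24.
The farthest remaining point (3, 0) is at distance² 39.44 ≤ 46.24.
r = √(46.24) = 6.8.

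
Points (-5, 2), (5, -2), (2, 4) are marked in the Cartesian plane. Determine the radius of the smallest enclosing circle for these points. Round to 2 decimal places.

5.39

Call the three points A, B, C in the order given.
Side lengths²: AB² = 116, AC² = 53, BC² = 45.
Since AB² = 116 ≥ 53 + 45 = 98, the angle opposite AB is not acute, so the smallest enclosing circle has AB as diameter.
Centre = midpoint of AB = (0, 0), r² = 116/4 = 29.
r = √29 ≈ 5.39.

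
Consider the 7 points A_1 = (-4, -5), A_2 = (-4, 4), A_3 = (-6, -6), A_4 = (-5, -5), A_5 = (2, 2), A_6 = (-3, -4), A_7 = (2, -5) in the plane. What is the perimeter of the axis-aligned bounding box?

Width = max x − min x = 2 − (-6) = 8.
Height = max y − min y = 4 − (-6) = 10.
Perimeter = 2(8 + 10) = 36.

36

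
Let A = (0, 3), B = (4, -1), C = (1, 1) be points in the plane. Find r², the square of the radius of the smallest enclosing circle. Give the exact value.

8

Side lengths²: AB² = 32, AC² = 5, BC² = 13.
Since AB² = 32 ≥ 13 + 5 = 18, the angle opposite AB is not acute, so the smallest enclosing circle has AB as diameter.
Centre = midpoint of AB = (2, 1), r² = 32/4 = 8.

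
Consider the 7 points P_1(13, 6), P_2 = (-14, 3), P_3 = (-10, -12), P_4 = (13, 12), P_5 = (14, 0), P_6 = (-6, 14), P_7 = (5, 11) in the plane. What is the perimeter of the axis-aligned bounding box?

Width = max x − min x = 14 − (-14) = 28.
Height = max y − min y = 14 − (-12) = 26.
Perimeter = 2(28 + 26) = 108.

108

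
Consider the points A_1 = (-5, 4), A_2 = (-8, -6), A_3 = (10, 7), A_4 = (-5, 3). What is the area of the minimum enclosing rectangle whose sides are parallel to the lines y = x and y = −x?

186

In coordinates u = x + y, v = x − y the rectangle is axis-aligned; the map (x,y)→(u,v) scales areas by 2.
u-values: -1, -14, 17, -2; range = 17 − (-14) = 31.
v-values: -9, -2, 3, -8; range = 3 − (-9) = 12.
Area = (31 × 12) / 2 = 186.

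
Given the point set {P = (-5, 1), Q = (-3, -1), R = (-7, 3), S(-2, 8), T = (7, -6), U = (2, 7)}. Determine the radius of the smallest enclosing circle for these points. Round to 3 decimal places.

The minimum enclosing circle of a finite set is fixed by two of the points (as a diameter) or three (as a circumcircle).
The minimum enclosing circle is determined by three boundary points: R, S, T.
Their circumcentre is (45/46, 1/46) with r² = 76729/1058.
The farthest remaining point U is at distance² 52625/1058 ≤ 76729/1058.
r = √(76729/1058) ≈ 8.516.

8.516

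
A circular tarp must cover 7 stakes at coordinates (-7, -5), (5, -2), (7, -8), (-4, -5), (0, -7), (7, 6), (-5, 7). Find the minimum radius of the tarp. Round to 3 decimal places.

The farthest pair is (7, -8)–(-5, 7) with squared distance 369. The circle on this segment as diameter has centre (1, -0.5) and r² = 369/4 = 92.25.
Check (-7, -5): distance² to centre = 84.25 ≤ 92.25, so it lies inside.
All remaining points lie in this disk, and no smaller disk contains both endpoints, so this is the minimum enclosing circle.
r = √(92.25) ≈ 9.605.

9.605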